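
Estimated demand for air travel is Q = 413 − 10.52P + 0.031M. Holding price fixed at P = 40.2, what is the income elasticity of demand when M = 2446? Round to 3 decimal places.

1.150

At P = 40.2, M = 2446: Q = 65.922.
Holding P constant, ∂Q/∂M = 0.031.
η_M = (∂Q/∂M)·(M/Q) = 0.031 × (2446/65.922) = 1.150.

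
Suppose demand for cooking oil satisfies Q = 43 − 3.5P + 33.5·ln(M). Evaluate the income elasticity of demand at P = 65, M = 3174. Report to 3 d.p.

At P = 65, M = 3174: Q = 85.602.
Holding P constant, ∂Q/∂M = 33.5/M = 0.0105545.
η_M = (∂Q/∂M)·(M/Q) = 0.0105545 × (3174/85.602) = 0.391.

0.391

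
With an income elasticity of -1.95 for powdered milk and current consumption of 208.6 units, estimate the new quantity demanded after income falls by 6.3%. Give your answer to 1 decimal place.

%ΔQ ≈ η × %ΔI = -1.95 × (-6.3%) = 12.285%.
New Q ≈ 208.6 × (1 + 0.12285) = 234.2.

234.2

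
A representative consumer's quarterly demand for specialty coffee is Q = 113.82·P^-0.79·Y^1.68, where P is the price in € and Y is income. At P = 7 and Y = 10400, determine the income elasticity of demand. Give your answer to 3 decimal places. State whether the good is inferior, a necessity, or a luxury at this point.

For a multiplicative demand Q = A·P^α·Y^β, the income elasticity is β everywhere.
Here β = 1.68, so η = 1.680.
Since η > 1, this is a luxury.

1.680 (luxury)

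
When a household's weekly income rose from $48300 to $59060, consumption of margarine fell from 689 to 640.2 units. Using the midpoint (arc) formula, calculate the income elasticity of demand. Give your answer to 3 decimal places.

-0.366

ΔQ = 640.2 − 689 = -48.8; midpoint Q̄ = (689 + 640.2)/2 = 664.6.
ΔI = 59060 − 48300 = 10760; midpoint Ī = (48300 + 59060)/2 = 53680.
η = (ΔQ/Q̄) ÷ (ΔI/Ī) = (-48.8/664.6) ÷ (10760/53680) = -0.366.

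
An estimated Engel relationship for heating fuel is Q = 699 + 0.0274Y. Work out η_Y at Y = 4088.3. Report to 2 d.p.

At Y = 4088.3: Q = 811.019.
dQ/dY = 0.0274.
η = (dQ/dY)·(Y/Q) = 0.0274 × (4088.3/811.019) = 0.14.

0.14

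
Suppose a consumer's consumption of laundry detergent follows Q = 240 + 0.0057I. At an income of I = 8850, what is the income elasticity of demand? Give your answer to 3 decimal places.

0.174

At I = 8850: Q = 290.445.
dQ/dI = 0.0057.
η = (dQ/dI)·(I/Q) = 0.0057 × (8850/290.445) = 0.174.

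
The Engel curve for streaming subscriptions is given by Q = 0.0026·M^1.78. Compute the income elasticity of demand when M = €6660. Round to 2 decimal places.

For Q = A·M^β the income elasticity is constant and equal to β.
Here β = 1.78, so η = 1.78.

1.78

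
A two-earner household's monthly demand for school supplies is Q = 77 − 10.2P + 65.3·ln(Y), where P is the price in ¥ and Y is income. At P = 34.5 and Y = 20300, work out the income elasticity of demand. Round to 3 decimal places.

At P = 34.5, Y = 20300: Q = 372.770.
Holding P constant, ∂Q/∂Y = 65.3/Y = 0.00321675.
η_Y = (∂Q/∂Y)·(Y/Q) = 0.00321675 × (20300/372.770) = 0.175.

0.175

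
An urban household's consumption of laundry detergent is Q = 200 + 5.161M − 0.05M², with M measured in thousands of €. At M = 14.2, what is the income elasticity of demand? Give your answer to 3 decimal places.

0.202

At M = 14.2: Q = 263.2042.
dQ/dM = 5.161 − 0.1M = 3.74100.
η = (dQ/dM)·(M/Q) = 3.74100 × (14.2/263.2042) = 0.202.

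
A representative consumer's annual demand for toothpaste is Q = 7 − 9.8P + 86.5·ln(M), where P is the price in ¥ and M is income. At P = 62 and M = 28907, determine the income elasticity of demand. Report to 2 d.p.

At P = 62, M = 28907: Q = 287.914.
Holding P constant, ∂Q/∂M = 86.5/M = 0.00299235.
η_M = (∂Q/∂M)·(M/Q) = 0.00299235 × (28907/287.914) = 0.30.

0.30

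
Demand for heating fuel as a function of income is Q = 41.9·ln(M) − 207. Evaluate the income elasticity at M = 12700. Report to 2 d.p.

0.22

At M = 12700: Q = 188.928.
dQ/dM = 41.9/M = 0.00329921 at this income.
η = (dQ/dM)·(M/Q) = 0.00329921 × (12700/188.928) = 0.22.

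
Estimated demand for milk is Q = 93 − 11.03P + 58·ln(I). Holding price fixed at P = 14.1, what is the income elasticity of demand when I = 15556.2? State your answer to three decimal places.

0.117

At P = 14.1, I = 15556.2: Q = 497.305.
Holding P constant, ∂Q/∂I = 58/I = 0.00372842.
η_I = (∂Q/∂I)·(I/Q) = 0.00372842 × (15556.2/497.305) = 0.117.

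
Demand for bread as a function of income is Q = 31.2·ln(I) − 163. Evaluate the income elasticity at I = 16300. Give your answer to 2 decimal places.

At I = 16300: Q = 139.606.
dQ/dI = 31.2/I = 0.00191411 at this income.
η = (dQ/dI)·(I/Q) = 0.00191411 × (16300/139.606) = 0.22.

0.22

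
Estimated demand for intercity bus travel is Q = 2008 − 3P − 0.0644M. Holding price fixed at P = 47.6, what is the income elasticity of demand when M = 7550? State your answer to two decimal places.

At P = 47.6, M = 7550: Q = 1378.980.
Holding P constant, ∂Q/∂M = −0.0644.
η_M = (∂Q/∂M)·(M/Q) = -0.0644 × (7550/1378.980) = -0.35.

-0.35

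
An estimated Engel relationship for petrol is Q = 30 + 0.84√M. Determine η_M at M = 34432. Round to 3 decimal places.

At M = 34432: Q = 185.869.
dQ/dM = 0.84/(2√M) = 0.00226344 at this income.
η = (dQ/dM)·(M/Q) = 0.00226344 × (34432/185.869) = 0.419.

0.419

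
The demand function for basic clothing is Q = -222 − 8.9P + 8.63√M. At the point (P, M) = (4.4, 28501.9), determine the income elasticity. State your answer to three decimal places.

At P = 4.4, M = 28501.9: Q = 1195.800.
Holding P constant, ∂Q/∂M = 8.63/(2√M) = 0.025559.
η_M = (∂Q/∂M)·(M/Q) = 0.025559 × (28501.9/1195.800) = 0.609.

0.609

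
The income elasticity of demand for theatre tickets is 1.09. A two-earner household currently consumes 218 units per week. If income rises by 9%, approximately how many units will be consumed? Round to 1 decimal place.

%ΔQ ≈ η × %ΔI = 1.09 × 9% = 9.81%.
New Q ≈ 218 × (1 + 0.0981) = 239.4.

239.4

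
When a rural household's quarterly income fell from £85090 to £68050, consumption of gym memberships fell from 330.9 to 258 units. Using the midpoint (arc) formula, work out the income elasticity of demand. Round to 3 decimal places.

1.113

ΔQ = 258 − 330.9 = -72.9; midpoint Q̄ = (330.9 + 258)/2 = 294.45.
ΔI = 68050 − 85090 = -17040; midpoint Ī = (85090 + 68050)/2 = 76570.
η = (ΔQ/Q̄) ÷ (ΔI/Ī) = (-72.9/294.45) ÷ (-17040/76570) = 1.113.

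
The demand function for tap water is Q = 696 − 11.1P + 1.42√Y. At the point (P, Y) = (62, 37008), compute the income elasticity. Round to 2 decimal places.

At P = 62, Y = 37008: Q = 280.972.
Holding P constant, ∂Q/∂Y = 1.42/(2√Y) = 0.00369072.
η_Y = (∂Q/∂Y)·(Y/Q) = 0.00369072 × (37008/280.972) = 0.49.

0.49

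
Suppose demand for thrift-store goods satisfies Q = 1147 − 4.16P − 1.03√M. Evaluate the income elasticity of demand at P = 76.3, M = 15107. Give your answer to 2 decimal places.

-0.09

At P = 76.3, M = 15107: Q = 702.994.
Holding P constant, ∂Q/∂M = -1.03/(2√M) = -0.00419004.
η_M = (∂Q/∂M)·(M/Q) = -0.00419004 × (15107/702.994) = -0.09.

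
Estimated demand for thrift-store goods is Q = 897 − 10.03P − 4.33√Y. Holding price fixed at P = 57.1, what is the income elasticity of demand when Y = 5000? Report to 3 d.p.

At P = 57.1, Y = 5000: Q = 18.110.
Holding P constant, ∂Q/∂Y = -4.33/(2√Y) = -0.0306177.
η_Y = (∂Q/∂Y)·(Y/Q) = -0.0306177 × (5000/18.110) = -8.453.

-8.453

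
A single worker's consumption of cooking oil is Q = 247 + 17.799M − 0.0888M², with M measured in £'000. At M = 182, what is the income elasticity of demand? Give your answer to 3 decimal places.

-4.850

At M = 182: Q = 545.0068.
dQ/dM = 17.799 − 0.1776M = -14.52420.
η = (dQ/dM)·(M/Q) = -14.52420 × (182/545.0068) = -4.850.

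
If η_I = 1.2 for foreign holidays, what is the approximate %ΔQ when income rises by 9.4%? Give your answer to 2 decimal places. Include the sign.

%ΔQ ≈ η × %ΔI = 1.2 × 9.4% = 11.28%.

11.28%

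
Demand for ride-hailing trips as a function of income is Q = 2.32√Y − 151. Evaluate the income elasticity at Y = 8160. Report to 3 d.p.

1.789

At Y = 8160: Q = 58.572.
dQ/dY = 2.32/(2√Y) = 0.0128414 at this income.
η = (dQ/dY)·(Y/Q) = 0.0128414 × (8160/58.572) = 1.789.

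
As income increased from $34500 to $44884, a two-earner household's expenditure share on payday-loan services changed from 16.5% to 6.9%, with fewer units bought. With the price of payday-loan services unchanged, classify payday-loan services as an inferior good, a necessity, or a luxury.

Quantity demanded falls as income rises, so η < 0.

inferior good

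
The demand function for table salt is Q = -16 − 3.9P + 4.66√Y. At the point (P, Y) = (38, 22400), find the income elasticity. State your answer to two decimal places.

0.65

At P = 38, Y = 22400: Q = 533.245.
Holding P constant, ∂Q/∂Y = 4.66/(2√Y) = 0.015568.
η_Y = (∂Q/∂Y)·(Y/Q) = 0.015568 × (22400/533.245) = 0.65.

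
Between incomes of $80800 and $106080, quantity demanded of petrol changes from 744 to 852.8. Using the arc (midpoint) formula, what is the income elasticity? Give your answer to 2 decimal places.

0.50

ΔQ = 852.8 − 744 = 108.8; midpoint Q̄ = (744 + 852.8)/2 = 798.4.
ΔI = 106080 − 80800 = 25280; midpoint Ī = (80800 + 106080)/2 = 93440.
η = (ΔQ/Q̄) ÷ (ΔI/Ī) = (108.8/798.4) ÷ (25280/93440) = 0.50.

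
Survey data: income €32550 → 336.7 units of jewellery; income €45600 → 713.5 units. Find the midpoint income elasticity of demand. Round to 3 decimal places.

ΔQ = 713.5 − 336.7 = 376.8; midpoint Q̄ = (336.7 + 713.5)/2 = 525.1.
ΔI = 45600 − 32550 = 13050; midpoint Ī = (32550 + 45600)/2 = 39075.
η = (ΔQ/Q̄) ÷ (ΔI/Ī) = (376.8/525.1) ÷ (13050/39075) = 2.149.

2.149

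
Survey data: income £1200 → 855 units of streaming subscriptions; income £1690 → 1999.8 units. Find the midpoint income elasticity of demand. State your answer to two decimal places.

ΔQ = 1999.8 − 855 = 1144.8; midpoint Q̄ = (855 + 1999.8)/2 = 1427.4.
ΔI = 1690 − 1200 = 490; midpoint Ī = (1200 + 1690)/2 = 1445.
η = (ΔQ/Q̄) ÷ (ΔI/Ī) = (1144.8/1427.4) ÷ (490/1445) = 2.37.

2.37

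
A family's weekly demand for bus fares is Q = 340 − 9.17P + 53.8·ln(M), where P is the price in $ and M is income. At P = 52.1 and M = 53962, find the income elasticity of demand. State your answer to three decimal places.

0.120

At P = 52.1, M = 53962: Q = 448.450.
Holding P constant, ∂Q/∂M = 53.8/M = 0.000996998.
η_M = (∂Q/∂M)·(M/Q) = 0.000996998 × (53962/448.450) = 0.120.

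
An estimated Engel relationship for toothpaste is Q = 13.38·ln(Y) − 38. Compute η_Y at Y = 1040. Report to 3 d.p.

0.243

At Y = 1040: Q = 54.951.
dQ/dY = 13.38/Y = 0.0128654 at this income.
η = (dQ/dY)·(Y/Q) = 0.0128654 × (1040/54.951) = 0.243.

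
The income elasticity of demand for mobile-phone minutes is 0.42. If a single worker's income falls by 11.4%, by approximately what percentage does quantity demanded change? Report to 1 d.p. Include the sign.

-4.8%

%ΔQ ≈ η × %ΔI = 0.42 × (-11.4%) = -4.8%.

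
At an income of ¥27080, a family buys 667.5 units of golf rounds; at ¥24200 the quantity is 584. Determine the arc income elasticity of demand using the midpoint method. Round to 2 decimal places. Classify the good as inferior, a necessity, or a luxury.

1.19 (luxury)

ΔQ = 584 − 667.5 = -83.5; midpoint Q̄ = (667.5 + 584)/2 = 625.75.
ΔI = 24200 − 27080 = -2880; midpoint Ī = (27080 + 24200)/2 = 25640.
η = (ΔQ/Q̄) ÷ (ΔI/Ī) = (-83.5/625.75) ÷ (-2880/25640) = 1.19.
η > 1 ⇒ luxury.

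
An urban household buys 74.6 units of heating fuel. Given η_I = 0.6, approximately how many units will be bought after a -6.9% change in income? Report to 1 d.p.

%ΔQ ≈ η × %ΔI = 0.6 × (-6.9%) = -4.14%.
New Q ≈ 74.6 × (1 − 0.0414) = 71.5.

71.5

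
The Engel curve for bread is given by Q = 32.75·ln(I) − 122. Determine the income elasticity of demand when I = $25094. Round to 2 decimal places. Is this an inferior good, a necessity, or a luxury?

0.16 (necessity)

At I = 25094: Q = 209.770.
dQ/dI = 32.75/I = 0.00130509 at this income.
η = (dQ/dI)·(I/Q) = 0.00130509 × (25094/209.770) = 0.16.
Since 0 < η < 1, the good is a necessity.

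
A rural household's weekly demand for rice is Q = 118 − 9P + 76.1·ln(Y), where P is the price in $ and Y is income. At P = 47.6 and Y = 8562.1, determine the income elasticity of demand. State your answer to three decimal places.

At P = 47.6, Y = 8562.1: Q = 378.693.
Holding P constant, ∂Q/∂Y = 76.1/Y = 0.00888801.
η_Y = (∂Q/∂Y)·(Y/Q) = 0.00888801 × (8562.1/378.693) = 0.201.

0.201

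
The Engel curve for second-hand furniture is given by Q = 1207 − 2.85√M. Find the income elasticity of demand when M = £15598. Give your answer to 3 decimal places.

At M = 15598: Q = 851.058.
dQ/dM = -2.85/(2√M) = -0.0114099 at this income.
η = (dQ/dM)·(M/Q) = -0.0114099 × (15598/851.058) = -0.209.

-0.209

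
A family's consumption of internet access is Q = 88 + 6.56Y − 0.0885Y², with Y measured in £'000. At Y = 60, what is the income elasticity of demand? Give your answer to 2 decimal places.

-1.49

At Y = 60: Q = 163.0000.
dQ/dY = 6.56 − 0.177Y = -4.06000.
η = (dQ/dY)·(Y/Q) = -4.06000 × (60/163.0000) = -1.49.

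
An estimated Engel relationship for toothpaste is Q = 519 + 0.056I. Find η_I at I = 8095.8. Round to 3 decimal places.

At I = 8095.8: Q = 972.365.
dQ/dI = 0.056.
η = (dQ/dI)·(I/Q) = 0.056 × (8095.8/972.365) = 0.466.

0.466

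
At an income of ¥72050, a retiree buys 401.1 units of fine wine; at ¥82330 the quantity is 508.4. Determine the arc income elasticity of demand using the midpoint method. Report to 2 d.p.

1.77

ΔQ = 508.4 − 401.1 = 107.3; midpoint Q̄ = (401.1 + 508.4)/2 = 454.75.
ΔI = 82330 − 72050 = 10280; midpoint Ī = (72050 + 82330)/2 = 77190.
η = (ΔQ/Q̄) ÷ (ΔI/Ī) = (107.3/454.75) ÷ (10280/77190) = 1.77.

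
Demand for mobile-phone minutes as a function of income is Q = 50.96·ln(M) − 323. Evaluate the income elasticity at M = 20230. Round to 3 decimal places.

0.280

At M = 20230: Q = 182.264.
dQ/dM = 50.96/M = 0.00251903 at this income.
η = (dQ/dM)·(M/Q) = 0.00251903 × (20230/182.264) = 0.280.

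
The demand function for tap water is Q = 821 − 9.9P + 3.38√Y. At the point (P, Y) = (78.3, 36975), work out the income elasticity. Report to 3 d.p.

0.467

At P = 78.3, Y = 36975: Q = 695.766.
Holding P constant, ∂Q/∂Y = 3.38/(2√Y) = 0.00878886.
η_Y = (∂Q/∂Y)·(Y/Q) = 0.00878886 × (36975/695.766) = 0.467.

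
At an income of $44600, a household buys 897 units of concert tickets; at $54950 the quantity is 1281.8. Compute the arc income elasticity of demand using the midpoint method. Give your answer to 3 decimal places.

ΔQ = 1281.8 − 897 = 384.8; midpoint Q̄ = (897 + 1281.8)/2 = 1089.4.
ΔI = 54950 − 44600 = 10350; midpoint Ī = (44600 + 54950)/2 = 49775.
η = (ΔQ/Q̄) ÷ (ΔI/Ī) = (384.8/1089.4) ÷ (10350/49775) = 1.699.

1.699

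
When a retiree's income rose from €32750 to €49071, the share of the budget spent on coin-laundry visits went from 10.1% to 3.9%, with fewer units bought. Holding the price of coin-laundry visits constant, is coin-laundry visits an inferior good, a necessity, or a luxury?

Quantity demanded falls as income rises, so η < 0.

inferior good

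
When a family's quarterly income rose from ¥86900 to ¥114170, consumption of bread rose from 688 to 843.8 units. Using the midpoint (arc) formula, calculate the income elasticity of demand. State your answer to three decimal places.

0.750

ΔQ = 843.8 − 688 = 155.8; midpoint Q̄ = (688 + 843.8)/2 = 765.9.
ΔI = 114170 − 86900 = 27270; midpoint Ī = (86900 + 114170)/2 = 100535.
η = (ΔQ/Q̄) ÷ (ΔI/Ī) = (155.8/765.9) ÷ (27270/100535) = 0.750.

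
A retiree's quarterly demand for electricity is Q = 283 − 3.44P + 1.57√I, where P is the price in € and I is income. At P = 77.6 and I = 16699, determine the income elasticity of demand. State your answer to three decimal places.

At P = 77.6, I = 16699: Q = 218.939.
Holding P constant, ∂Q/∂I = 1.57/(2√I) = 0.00607469.
η_I = (∂Q/∂I)·(I/Q) = 0.00607469 × (16699/218.939) = 0.463.

0.463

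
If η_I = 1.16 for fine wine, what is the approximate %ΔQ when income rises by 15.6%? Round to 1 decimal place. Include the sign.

%ΔQ ≈ η × %ΔI = 1.16 × 15.6% = 18.1%.

18.1%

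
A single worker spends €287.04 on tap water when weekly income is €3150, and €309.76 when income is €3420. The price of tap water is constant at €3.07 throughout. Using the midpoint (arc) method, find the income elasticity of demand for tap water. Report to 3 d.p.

0.926

With a constant price, Q₁ = 287.04/3.07 = 93.498 and Q₂ = 309.76/3.07 = 100.899 (equivalently, work directly with expenditure since P cancels).
Midpoint %ΔQ = (309.76 − 287.04)/298.40 = 0.07614; midpoint %ΔI = (3420 − 3150)/3285 = 0.08219.
η = 0.07614 / 0.08219 = 0.926.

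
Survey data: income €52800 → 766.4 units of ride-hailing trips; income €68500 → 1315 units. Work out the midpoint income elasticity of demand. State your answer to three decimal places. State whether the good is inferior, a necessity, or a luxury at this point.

ΔQ = 1315 − 766.4 = 548.6; midpoint Q̄ = (766.4 + 1315)/2 = 1040.7.
ΔI = 68500 − 52800 = 15700; midpoint Ī = (52800 + 68500)/2 = 60650.
η = (ΔQ/Q̄) ÷ (ΔI/Ī) = (548.6/1040.7) ÷ (15700/60650) = 2.036.
η > 1 ⇒ luxury.

2.036 (luxury)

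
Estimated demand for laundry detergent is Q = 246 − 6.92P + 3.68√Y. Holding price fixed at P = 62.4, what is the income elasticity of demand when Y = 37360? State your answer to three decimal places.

At P = 62.4, Y = 37360: Q = 525.489.
Holding P constant, ∂Q/∂Y = 3.68/(2√Y) = 0.00951951.
η_Y = (∂Q/∂Y)·(Y/Q) = 0.00951951 × (37360/525.489) = 0.677.

0.677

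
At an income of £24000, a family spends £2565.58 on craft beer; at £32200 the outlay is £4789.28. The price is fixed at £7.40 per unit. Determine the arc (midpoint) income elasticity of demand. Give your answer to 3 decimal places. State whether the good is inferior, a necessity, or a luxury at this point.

With a constant price, Q₁ = 2565.58/7.40 = 346.700 and Q₂ = 4789.28/7.40 = 647.200 (equivalently, work directly with expenditure since P cancels).
Midpoint %ΔQ = (4789.28 − 2565.58)/3677.43 = 0.60469; midpoint %ΔI = (32200 − 24000)/28100 = 0.29181.
η = 0.60469 / 0.29181 = 2.072.
η > 1 ⇒ luxury.

2.072 (luxury)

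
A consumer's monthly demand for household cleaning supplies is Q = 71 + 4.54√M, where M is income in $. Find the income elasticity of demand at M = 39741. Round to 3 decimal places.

0.464

At M = 39741: Q = 976.056.
dQ/dM = 4.54/(2√M) = 0.0113869 at this income.
η = (dQ/dM)·(M/Q) = 0.0113869 × (39741/976.056) = 0.464.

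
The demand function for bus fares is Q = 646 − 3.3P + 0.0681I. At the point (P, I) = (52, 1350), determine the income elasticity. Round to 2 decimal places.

At P = 52, I = 1350: Q = 566.335.
Holding P constant, ∂Q/∂I = 0.0681.
η_I = (∂Q/∂I)·(I/Q) = 0.0681 × (1350/566.335) = 0.16.

0.16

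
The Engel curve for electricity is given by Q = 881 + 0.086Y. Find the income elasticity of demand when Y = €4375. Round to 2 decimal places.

At Y = 4375: Q = 1257.250.
dQ/dY = 0.086.
η = (dQ/dY)·(Y/Q) = 0.086 × (4375/1257.250) = 0.30.

0.30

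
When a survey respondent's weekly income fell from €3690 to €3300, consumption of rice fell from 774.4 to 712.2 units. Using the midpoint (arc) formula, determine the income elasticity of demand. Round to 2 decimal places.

ΔQ = 712.2 − 774.4 = -62.2; midpoint Q̄ = (774.4 + 712.2)/2 = 743.3.
ΔI = 3300 − 3690 = -390; midpoint Ī = (3690 + 3300)/2 = 3495.
η = (ΔQ/Q̄) ÷ (ΔI/Ī) = (-62.2/743.3) ÷ (-390/3495) = 0.75.

0.75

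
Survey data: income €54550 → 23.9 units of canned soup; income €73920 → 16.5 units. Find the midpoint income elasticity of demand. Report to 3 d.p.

ΔQ = 16.5 − 23.9 = -7.4; midpoint Q̄ = (23.9 + 16.5)/2 = 20.2.
ΔI = 73920 − 54550 = 19370; midpoint Ī = (54550 + 73920)/2 = 64235.
η = (ΔQ/Q̄) ÷ (ΔI/Ī) = (-7.4/20.2) ÷ (19370/64235) = -1.215.

-1.215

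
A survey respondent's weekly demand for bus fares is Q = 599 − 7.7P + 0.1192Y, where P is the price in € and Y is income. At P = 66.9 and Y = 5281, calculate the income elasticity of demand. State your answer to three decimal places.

At P = 66.9, Y = 5281: Q = 713.365.
Holding P constant, ∂Q/∂Y = 0.1192.
η_Y = (∂Q/∂Y)·(Y/Q) = 0.1192 × (5281/713.365) = 0.882.

0.882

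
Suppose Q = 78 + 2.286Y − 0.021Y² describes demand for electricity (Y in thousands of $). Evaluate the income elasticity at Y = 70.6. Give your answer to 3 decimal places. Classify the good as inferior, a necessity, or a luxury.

-0.356 (inferior good)

At Y = 70.6: Q = 134.7200.
dQ/dY = 2.286 − 0.042Y = -0.67920.
η = (dQ/dY)·(Y/Q) = -0.67920 × (70.6/134.7200) = -0.356.
η < 0 ⇒ inferior good.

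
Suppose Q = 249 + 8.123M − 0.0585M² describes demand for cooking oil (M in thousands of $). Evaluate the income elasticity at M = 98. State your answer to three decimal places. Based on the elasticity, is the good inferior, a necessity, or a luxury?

At M = 98: Q = 483.2200.
dQ/dM = 8.123 − 0.117M = -3.34300.
η = (dQ/dM)·(M/Q) = -3.34300 × (98/483.2200) = -0.678.
η < 0 ⇒ inferior good.

-0.678 (inferior good)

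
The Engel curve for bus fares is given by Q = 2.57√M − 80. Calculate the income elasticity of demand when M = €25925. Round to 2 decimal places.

0.62

At M = 25925: Q = 333.802.
dQ/dM = 2.57/(2√M) = 0.00798075 at this income.
η = (dQ/dM)·(M/Q) = 0.00798075 × (25925/333.802) = 0.62.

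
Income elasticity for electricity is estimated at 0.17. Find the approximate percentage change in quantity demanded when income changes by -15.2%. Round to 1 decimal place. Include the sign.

-2.6%

%ΔQ ≈ η × %ΔI = 0.17 × (-15.2%) = -2.6%.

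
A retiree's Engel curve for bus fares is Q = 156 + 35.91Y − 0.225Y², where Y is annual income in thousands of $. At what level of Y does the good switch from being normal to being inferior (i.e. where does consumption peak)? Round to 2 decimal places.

dQ/dY = 35.91 − 0.45Y.
The good is inferior where dQ/dY < 0. Setting dQ/dY = 0 gives Y = 35.91 / 0.45 = 79.80.

79.80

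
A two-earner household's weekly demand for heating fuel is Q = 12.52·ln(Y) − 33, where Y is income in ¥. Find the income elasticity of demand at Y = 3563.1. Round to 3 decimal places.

At Y = 3563.1: Q = 69.393.
dQ/dY = 12.52/Y = 0.00351379 at this income.
η = (dQ/dY)·(Y/Q) = 0.00351379 × (3563.1/69.393) = 0.180.

0.180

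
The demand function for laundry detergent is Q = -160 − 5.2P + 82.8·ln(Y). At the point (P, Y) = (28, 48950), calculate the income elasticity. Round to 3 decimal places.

0.141

At P = 28, Y = 48950: Q = 588.520.
Holding P constant, ∂Q/∂Y = 82.8/Y = 0.00169152.
η_Y = (∂Q/∂Y)·(Y/Q) = 0.00169152 × (48950/588.520) = 0.141.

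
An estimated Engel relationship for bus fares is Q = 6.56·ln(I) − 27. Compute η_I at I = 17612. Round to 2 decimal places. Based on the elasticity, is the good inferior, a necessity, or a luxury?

0.18 (necessity)

At I = 17612: Q = 37.133.
dQ/dI = 6.56/I = 0.000372473 at this income.
η = (dQ/dI)·(I/Q) = 0.000372473 × (17612/37.133) = 0.18.
Since 0 < η < 1, the good is a necessity.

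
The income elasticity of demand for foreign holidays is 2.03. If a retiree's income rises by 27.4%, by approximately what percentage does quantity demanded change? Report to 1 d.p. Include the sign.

55.6%

%ΔQ ≈ η × %ΔI = 2.03 × 27.4% = 55.6%.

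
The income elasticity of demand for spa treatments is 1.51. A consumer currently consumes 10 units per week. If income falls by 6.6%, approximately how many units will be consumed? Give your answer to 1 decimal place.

%ΔQ ≈ η × %ΔI = 1.51 × (-6.6%) = -9.966%.
New Q ≈ 10 × (1 − 0.09966) = 9.0.

9.0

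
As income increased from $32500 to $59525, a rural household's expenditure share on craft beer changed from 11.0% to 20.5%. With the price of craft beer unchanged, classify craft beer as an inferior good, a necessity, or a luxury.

The budget share rises as income rises, so η > 1.

luxury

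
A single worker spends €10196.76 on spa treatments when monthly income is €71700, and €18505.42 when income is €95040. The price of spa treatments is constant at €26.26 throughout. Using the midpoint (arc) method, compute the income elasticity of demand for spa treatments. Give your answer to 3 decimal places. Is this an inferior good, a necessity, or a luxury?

2.068 (luxury)

With a constant price, Q₁ = 10196.76/26.26 = 388.300 and Q₂ = 18505.42/26.26 = 704.700 (equivalently, work directly with expenditure since P cancels).
Midpoint %ΔQ = (18505.42 − 10196.76)/14351.09 = 0.57896; midpoint %ΔI = (95040 − 71700)/83370 = 0.27996.
η = 0.57896 / 0.27996 = 2.068.
η > 1 ⇒ luxury.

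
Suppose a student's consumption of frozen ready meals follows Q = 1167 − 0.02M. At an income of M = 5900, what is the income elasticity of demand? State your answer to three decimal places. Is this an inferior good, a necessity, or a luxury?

At M = 5900: Q = 1049.000.
dQ/dM = −0.02.
η = (dQ/dM)·(M/Q) = -0.02 × (5900/1049.000) = -0.112.
Since η < 0, the good is an inferior good.

-0.112 (inferior good)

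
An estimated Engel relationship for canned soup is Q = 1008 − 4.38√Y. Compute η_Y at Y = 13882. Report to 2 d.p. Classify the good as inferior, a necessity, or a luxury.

-0.52 (inferior good)

At Y = 13882: Q = 491.940.
dQ/dY = -4.38/(2√Y) = -0.0185874 at this income.
η = (dQ/dY)·(Y/Q) = -0.0185874 × (13882/491.940) = -0.52.
Since η < 0, the good is an inferior good.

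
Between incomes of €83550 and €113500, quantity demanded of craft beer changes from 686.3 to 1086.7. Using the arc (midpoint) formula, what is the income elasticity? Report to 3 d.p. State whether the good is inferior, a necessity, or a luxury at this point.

1.486 (luxury)

ΔQ = 1086.7 − 686.3 = 400.4; midpoint Q̄ = (686.3 + 1086.7)/2 = 886.5.
ΔI = 113500 − 83550 = 29950; midpoint Ī = (83550 + 113500)/2 = 98525.
η = (ΔQ/Q̄) ÷ (ΔI/Ī) = (400.4/886.5) ÷ (29950/98525) = 1.486.
η > 1 ⇒ luxury.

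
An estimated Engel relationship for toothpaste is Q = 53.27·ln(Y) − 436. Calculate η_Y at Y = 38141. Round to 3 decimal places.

0.423

At Y = 38141: Q = 125.948.
dQ/dY = 53.27/Y = 0.00139666 at this income.
η = (dQ/dY)·(Y/Q) = 0.00139666 × (38141/125.948) = 0.423.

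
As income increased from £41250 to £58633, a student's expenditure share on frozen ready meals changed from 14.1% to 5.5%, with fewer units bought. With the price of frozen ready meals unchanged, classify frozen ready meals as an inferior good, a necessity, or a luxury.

Quantity demanded falls as income rises, so η < 0.

inferior good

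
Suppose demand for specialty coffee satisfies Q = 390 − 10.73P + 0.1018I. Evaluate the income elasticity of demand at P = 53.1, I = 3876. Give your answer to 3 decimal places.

At P = 53.1, I = 3876: Q = 214.814.
Holding P constant, ∂Q/∂I = 0.1018.
η_I = (∂Q/∂I)·(I/Q) = 0.1018 × (3876/214.814) = 1.837.

1.837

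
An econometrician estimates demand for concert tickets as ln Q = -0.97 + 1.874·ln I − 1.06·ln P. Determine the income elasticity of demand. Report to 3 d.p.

1.874

In a log-linear demand, the coefficient on ln I is the income elasticity.
So η = 1.874.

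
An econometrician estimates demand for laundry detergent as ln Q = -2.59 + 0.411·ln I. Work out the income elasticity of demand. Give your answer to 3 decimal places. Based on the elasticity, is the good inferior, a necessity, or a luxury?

In a log-linear demand, the coefficient on ln I is the income elasticity.
So η = 0.411.
0 < η < 1 ⇒ necessity.

0.411 (necessity)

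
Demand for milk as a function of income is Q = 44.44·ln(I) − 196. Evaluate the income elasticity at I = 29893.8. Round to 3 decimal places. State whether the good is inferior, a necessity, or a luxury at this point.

0.170 (necessity)

At I = 29893.8: Q = 261.972.
dQ/dI = 44.44/I = 0.0014866 at this income.
η = (dQ/dI)·(I/Q) = 0.0014866 × (29893.8/261.972) = 0.170.
Since 0 < η < 1, the good is a necessity.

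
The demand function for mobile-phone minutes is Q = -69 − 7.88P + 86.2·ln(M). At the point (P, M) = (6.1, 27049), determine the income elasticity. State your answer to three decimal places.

0.113

At P = 6.1, M = 27049: Q = 762.638.
Holding P constant, ∂Q/∂M = 86.2/M = 0.00318681.
η_M = (∂Q/∂M)·(M/Q) = 0.00318681 × (27049/762.638) = 0.113.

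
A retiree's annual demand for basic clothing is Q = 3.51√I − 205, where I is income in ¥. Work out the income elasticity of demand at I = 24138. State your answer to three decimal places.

0.801

At I = 24138: Q = 340.328.
dQ/dI = 3.51/(2√I) = 0.011296 at this income.
η = (dQ/dI)·(I/Q) = 0.011296 × (24138/340.328) = 0.801.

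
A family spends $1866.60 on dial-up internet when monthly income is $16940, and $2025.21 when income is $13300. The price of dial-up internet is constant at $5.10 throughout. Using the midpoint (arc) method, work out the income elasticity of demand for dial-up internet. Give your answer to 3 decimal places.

-0.339

With a constant price, Q₁ = 1866.60/5.10 = 366.000 and Q₂ = 2025.21/5.10 = 397.100 (equivalently, work directly with expenditure since P cancels).
Midpoint %ΔQ = (2025.21 − 1866.60)/1945.91 = 0.08151; midpoint %ΔI = (13300 − 16940)/15120 = -0.24074.
η = 0.08151 / -0.24074 = -0.339.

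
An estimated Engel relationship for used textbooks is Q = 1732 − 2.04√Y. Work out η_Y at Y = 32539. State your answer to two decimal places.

-0.13

At Y = 32539: Q = 1364.013.
dQ/dY = -2.04/(2√Y) = -0.00565455 at this income.
η = (dQ/dY)·(Y/Q) = -0.00565455 × (32539/1364.013) = -0.13.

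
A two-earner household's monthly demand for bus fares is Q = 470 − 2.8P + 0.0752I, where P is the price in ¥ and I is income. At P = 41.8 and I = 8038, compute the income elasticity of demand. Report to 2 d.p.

0.63

At P = 41.8, I = 8038: Q = 957.418.
Holding P constant, ∂Q/∂I = 0.0752.
η_I = (∂Q/∂I)·(I/Q) = 0.0752 × (8038/957.418) = 0.63.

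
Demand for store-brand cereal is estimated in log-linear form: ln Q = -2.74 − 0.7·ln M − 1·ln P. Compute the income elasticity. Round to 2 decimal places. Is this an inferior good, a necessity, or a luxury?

In a log-linear demand, the coefficient on ln M is the income elasticity.
So η = -0.70.
η < 0 ⇒ inferior good.

-0.70 (inferior good)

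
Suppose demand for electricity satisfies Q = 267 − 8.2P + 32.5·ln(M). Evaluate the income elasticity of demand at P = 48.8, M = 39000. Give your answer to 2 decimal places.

0.15

At P = 48.8, M = 39000: Q = 210.408.
Holding P constant, ∂Q/∂M = 32.5/M = 0.000833333.
η_M = (∂Q/∂M)·(M/Q) = 0.000833333 × (39000/210.408) = 0.15.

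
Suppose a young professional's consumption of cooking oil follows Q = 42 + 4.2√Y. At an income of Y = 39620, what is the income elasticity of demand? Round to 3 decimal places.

0.476

At Y = 39620: Q = 878.000.
dQ/dY = 4.2/(2√Y) = 0.0105502 at this income.
η = (dQ/dY)·(Y/Q) = 0.0105502 × (39620/878.000) = 0.476.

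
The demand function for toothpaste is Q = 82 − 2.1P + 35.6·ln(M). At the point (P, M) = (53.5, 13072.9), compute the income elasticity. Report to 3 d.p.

At P = 53.5, M = 13072.9: Q = 307.077.
Holding P constant, ∂Q/∂M = 35.6/M = 0.00272319.
η_M = (∂Q/∂M)·(M/Q) = 0.00272319 × (13072.9/307.077) = 0.116.

0.116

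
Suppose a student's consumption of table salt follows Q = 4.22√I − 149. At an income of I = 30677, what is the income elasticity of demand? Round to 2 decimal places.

At I = 30677: Q = 590.127.
dQ/dI = 4.22/(2√I) = 0.0120469 at this income.
η = (dQ/dI)·(I/Q) = 0.0120469 × (30677/590.127) = 0.63.

0.63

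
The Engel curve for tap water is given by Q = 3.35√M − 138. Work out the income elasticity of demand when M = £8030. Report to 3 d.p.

At M = 8030: Q = 162.194.
dQ/dM = 3.35/(2√M) = 0.0186921 at this income.
η = (dQ/dM)·(M/Q) = 0.0186921 × (8030/162.194) = 0.925.

0.925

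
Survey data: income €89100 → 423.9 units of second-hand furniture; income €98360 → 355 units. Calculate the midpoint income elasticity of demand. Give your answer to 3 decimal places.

ΔQ = 355 − 423.9 = -68.9; midpoint Q̄ = (423.9 + 355)/2 = 389.45.
ΔI = 98360 − 89100 = 9260; midpoint Ī = (89100 + 98360)/2 = 93730.
η = (ΔQ/Q̄) ÷ (ΔI/Ī) = (-68.9/389.45) ÷ (9260/93730) = -1.791.

-1.791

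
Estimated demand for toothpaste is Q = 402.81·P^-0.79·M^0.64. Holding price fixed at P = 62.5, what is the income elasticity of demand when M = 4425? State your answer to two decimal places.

For a multiplicative demand Q = A·P^α·M^β, the income elasticity is β everywhere.
Here β = 0.64, so η = 0.64.

0.64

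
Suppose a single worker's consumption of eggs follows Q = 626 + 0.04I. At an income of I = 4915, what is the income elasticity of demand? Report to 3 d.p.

0.239

At I = 4915: Q = 822.600.
dQ/dI = 0.04.
η = (dQ/dI)·(I/Q) = 0.04 × (4915/822.600) = 0.239.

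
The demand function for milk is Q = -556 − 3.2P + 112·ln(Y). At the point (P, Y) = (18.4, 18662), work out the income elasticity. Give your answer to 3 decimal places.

At P = 18.4, Y = 18662: Q = 486.555.
Holding P constant, ∂Q/∂Y = 112/Y = 0.0060015.
η_Y = (∂Q/∂Y)·(Y/Q) = 0.0060015 × (18662/486.555) = 0.230.

0.230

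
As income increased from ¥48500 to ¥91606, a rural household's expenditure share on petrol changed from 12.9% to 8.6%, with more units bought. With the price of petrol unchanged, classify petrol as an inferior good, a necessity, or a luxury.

necessity

Quantity rises but the budget share falls as income rises, so 0 < η < 1.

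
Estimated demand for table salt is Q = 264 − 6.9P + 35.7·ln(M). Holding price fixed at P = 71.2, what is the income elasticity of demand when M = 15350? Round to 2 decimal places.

0.31

At P = 71.2, M = 15350: Q = 116.828.
Holding P constant, ∂Q/∂M = 35.7/M = 0.00232573.
η_M = (∂Q/∂M)·(M/Q) = 0.00232573 × (15350/116.828) = 0.31.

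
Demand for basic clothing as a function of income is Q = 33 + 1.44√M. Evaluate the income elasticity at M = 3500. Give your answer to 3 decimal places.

0.360

At M = 3500: Q = 118.192.
dQ/dM = 1.44/(2√M) = 0.0121702 at this income.
η = (dQ/dM)·(M/Q) = 0.0121702 × (3500/118.192) = 0.360.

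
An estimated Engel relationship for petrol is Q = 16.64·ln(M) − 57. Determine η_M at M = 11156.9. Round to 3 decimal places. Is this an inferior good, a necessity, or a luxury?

0.170 (necessity)

At M = 11156.9: Q = 98.082.
dQ/dM = 16.64/M = 0.00149145 at this income.
η = (dQ/dM)·(M/Q) = 0.00149145 × (11156.9/98.082) = 0.170.
Since 0 < η < 1, the good is a necessity.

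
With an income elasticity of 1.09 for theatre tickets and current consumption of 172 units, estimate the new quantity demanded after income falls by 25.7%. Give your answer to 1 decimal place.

%ΔQ ≈ η × %ΔI = 1.09 × (-25.7%) = -28.013%.
New Q ≈ 172 × (1 − 0.28013) = 123.8.

123.8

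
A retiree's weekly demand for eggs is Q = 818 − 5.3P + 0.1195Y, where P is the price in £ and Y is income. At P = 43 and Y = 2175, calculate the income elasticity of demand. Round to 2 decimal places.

At P = 43, Y = 2175: Q = 850.013.
Holding P constant, ∂Q/∂Y = 0.1195.
η_Y = (∂Q/∂Y)·(Y/Q) = 0.1195 × (2175/850.013) = 0.31.

0.31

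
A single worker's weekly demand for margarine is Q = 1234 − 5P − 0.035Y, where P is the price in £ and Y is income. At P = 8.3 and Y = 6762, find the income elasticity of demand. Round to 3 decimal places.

-0.248

At P = 8.3, Y = 6762: Q = 955.830.
Holding P constant, ∂Q/∂Y = −0.035.
η_Y = (∂Q/∂Y)·(Y/Q) = -0.035 × (6762/955.830) = -0.248.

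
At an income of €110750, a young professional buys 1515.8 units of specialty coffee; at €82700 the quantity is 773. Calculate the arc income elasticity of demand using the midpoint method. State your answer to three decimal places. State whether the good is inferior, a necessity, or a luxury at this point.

ΔQ = 773 − 1515.8 = -742.8; midpoint Q̄ = (1515.8 + 773)/2 = 1144.4.
ΔI = 82700 − 110750 = -28050; midpoint Ī = (110750 + 82700)/2 = 96725.
η = (ΔQ/Q̄) ÷ (ΔI/Ī) = (-742.8/1144.4) ÷ (-28050/96725) = 2.238.
η > 1 ⇒ luxury.

2.238 (luxury)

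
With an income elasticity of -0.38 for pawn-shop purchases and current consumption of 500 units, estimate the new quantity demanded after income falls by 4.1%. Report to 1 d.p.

%ΔQ ≈ η × %ΔI = -0.38 × (-4.1%) = 1.558%.
New Q ≈ 500 × (1 + 0.01558) = 507.8.

507.8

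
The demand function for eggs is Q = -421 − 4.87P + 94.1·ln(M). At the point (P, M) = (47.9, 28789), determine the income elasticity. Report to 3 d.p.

At P = 47.9, M = 28789: Q = 311.922.
Holding P constant, ∂Q/∂M = 94.1/M = 0.00326861.
η_M = (∂Q/∂M)·(M/Q) = 0.00326861 × (28789/311.922) = 0.302.

0.302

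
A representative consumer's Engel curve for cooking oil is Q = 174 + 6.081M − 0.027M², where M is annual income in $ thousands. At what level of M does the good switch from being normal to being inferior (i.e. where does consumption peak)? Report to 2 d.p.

112.61

dQ/dM = 6.081 − 0.054M.
The good is inferior where dQ/dM < 0. Setting dQ/dM = 0 gives M = 6.081 / 0.054 = 112.61.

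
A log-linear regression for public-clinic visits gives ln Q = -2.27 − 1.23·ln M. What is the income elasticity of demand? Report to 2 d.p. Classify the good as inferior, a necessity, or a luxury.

In a log-linear demand, the coefficient on ln M is the income elasticity.
So η = -1.23.
η < 0 ⇒ inferior good.

-1.23 (inferior good)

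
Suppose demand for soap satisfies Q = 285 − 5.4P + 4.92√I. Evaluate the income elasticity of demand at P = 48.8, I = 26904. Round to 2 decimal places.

0.49

At P = 48.8, I = 26904: Q = 828.480.
Holding P constant, ∂Q/∂I = 4.92/(2√I) = 0.0149978.
η_I = (∂Q/∂I)·(I/Q) = 0.0149978 × (26904/828.480) = 0.49.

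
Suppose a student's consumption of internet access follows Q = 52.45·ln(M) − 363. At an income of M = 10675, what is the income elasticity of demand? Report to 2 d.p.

At M = 10675: Q = 123.508.
dQ/dM = 52.45/M = 0.00491335 at this income.
η = (dQ/dM)·(M/Q) = 0.00491335 × (10675/123.508) = 0.42.

0.42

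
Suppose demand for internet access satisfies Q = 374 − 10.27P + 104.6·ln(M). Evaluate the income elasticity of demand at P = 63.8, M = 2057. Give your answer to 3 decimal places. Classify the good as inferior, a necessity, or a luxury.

0.202 (necessity)

At P = 63.8, M = 2057: Q = 516.768.
Holding P constant, ∂Q/∂M = 104.6/M = 0.0508508.
η_M = (∂Q/∂M)·(M/Q) = 0.0508508 × (2057/516.768) = 0.202.
Since 0 < η < 1, this is a necessity.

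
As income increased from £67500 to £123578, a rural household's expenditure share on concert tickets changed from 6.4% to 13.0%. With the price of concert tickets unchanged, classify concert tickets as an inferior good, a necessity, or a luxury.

luxury

The budget share rises as income rises, so η > 1.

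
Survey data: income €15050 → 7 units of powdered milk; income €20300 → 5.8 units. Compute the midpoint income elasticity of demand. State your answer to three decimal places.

-0.631

ΔQ = 5.8 − 7 = -1.2; midpoint Q̄ = (7 + 5.8)/2 = 6.4.
ΔI = 20300 − 15050 = 5250; midpoint Ī = (15050 + 20300)/2 = 17675.
η = (ΔQ/Q̄) ÷ (ΔI/Ī) = (-1.2/6.4) ÷ (5250/17675) = -0.631.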